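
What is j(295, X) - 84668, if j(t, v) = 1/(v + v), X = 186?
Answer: -31496495/372 ≈ -84668.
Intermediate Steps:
j(t, v) = 1/(2*v)
j(295, X) - 84668 = (1/2)/186 - 84668 = (1/2)*(1/186) - 84668 = 1/372 - 84668 = -31496495/372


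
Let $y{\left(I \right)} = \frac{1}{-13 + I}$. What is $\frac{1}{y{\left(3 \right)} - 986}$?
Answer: $- \frac{10}{9861} \approx -0.0010141$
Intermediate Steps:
$\frac{1}{y{\left(3 \right)} - 986} = \frac{1}{\frac{1}{-13 + 3} - 986} = \frac{1}{\frac{1}{-10} - 986} = \frac{1}{- \frac{1}{10} - 986} = \frac{1}{- \frac{9861}{10}} = - \frac{10}{9861}$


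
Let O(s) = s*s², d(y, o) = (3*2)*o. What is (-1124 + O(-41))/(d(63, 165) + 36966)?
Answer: -70045/37956 ≈ -1.8454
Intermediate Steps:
d(y, o) = 6*o
O(s) = s³
(-1124 + O(-41))/(d(63, 165) + 36966) = (-1124 + (-41)³)/(6*165 + 36966) = (-1124 - 68921)/(990 + 36966) = -70045/37956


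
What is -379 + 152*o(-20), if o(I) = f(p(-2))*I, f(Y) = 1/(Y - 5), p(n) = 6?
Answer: -3419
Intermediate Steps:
f(Y) = 1/(-5 + Y)
o(I) = I (o(I) = I/(-5 + 6) = I/1 = 1*I = I)
-379 + 152*o(-20) = -379 + 152*(-20) = -379 - 3040 = -3419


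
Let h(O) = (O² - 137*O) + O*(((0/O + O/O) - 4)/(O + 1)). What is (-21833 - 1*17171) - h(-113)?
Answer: -7532109/112 ≈ -67251.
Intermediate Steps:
h(O) = O² - 137*O - 3*O/(1 + O) (h(O) = (O² - 137*O) + O*(((0 + 1) - 4)/(1 + O)) = (O² - 137*O) + O*((1 - 4)/(1 + O)) = (O² - 137*O) + O*(-3/(1 + O)) = (O² - 137*O) - 3*O/(1 + O) = O² - 137*O - 3*O/(1 + O))
(-21833 - 1*17171) - h(-113) = (-21833 - 1*17171) - (-113)*(-140 + (-113)² - 136*(-113))/(1 - 113) = (-21833 - 17171) - (-113)*(-140 + 12769 + 15368)/(-112) = -39004 - (-113)*(-1)*27997/112 = -39004 - 1*3163661/112 = -39004 - 3163661/112 = -7532109/112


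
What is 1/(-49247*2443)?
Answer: -1/120310421 ≈ -8.3118e-9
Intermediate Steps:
1/(-49247*2443) = -1/49247*1/2443 = -1/120310421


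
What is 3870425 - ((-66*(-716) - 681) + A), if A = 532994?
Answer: 3290856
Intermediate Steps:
3870425 - ((-66*(-716) - 681) + A) = 3870425 - ((-66*(-716) - 681) + 532994) = 3870425 - ((47256 - 681) + 532994) = 3870425 - (46575 + 532994) = 3870425 - 1*579569 = 3870425 - 579569 = 3290856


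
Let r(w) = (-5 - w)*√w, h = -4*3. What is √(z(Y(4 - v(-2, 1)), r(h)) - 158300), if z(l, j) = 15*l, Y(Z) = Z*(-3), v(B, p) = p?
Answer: I*√158435 ≈ 398.04*I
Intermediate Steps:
h = -12
r(w) = √w*(-5 - w)
Y(Z) = -3*Z
√(z(Y(4 - v(-2, 1)), r(h)) - 158300) = √(15*(-3*(4 - 1*1)) - 158300) = √(15*(-3*(4 - 1)) - 158300) = √(15*(-3*3) - 158300) = √(15*(-9) - 158300) = √(-135 - 158300) = √(-158435) = I*√158435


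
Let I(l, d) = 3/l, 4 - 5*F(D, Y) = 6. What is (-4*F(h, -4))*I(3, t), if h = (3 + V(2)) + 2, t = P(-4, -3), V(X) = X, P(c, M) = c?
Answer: 8/5 ≈ 1.6000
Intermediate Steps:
t = -4
h = 7 (h = (3 + 2) + 2 = 5 + 2 = 7)
F(D, Y) = -⅖ (F(D, Y) = ⅘ - ⅕*6 = ⅘ - 6/5 = -⅖)
(-4*F(h, -4))*I(3, t) = (-4*(-⅖))*(3/3) = 8*(3*(⅓))/5 = (8/5)*1 = 8/5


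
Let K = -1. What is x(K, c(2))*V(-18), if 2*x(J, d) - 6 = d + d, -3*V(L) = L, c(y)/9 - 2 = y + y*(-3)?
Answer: -90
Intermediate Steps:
c(y) = 18 - 18*y (c(y) = 18 + 9*(y + y*(-3)) = 18 + 9*(y - 3*y) = 18 + 9*(-2*y) = 18 - 18*y)
V(L) = -L/3
x(J, d) = 3 + d (x(J, d) = 3 + (d + d)/2 = 3 + (2*d)/2 = 3 + d)
x(K, c(2))*V(-18) = (3 + (18 - 18*2))*(-⅓*(-18)) = (3 + (18 - 36))*6 = (3 - 18)*6 = -15*6 = -90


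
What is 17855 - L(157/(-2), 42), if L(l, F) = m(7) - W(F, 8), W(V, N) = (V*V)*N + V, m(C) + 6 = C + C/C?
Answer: 32007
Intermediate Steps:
m(C) = -5 + C (m(C) = -6 + (C + C/C) = -6 + (C + 1) = -6 + (1 + C) = -5 + C)
W(V, N) = V + N*V**2 (W(V, N) = V**2*N + V = N*V**2 + V = V + N*V**2)
L(l, F) = 2 - F*(1 + 8*F) (L(l, F) = (-5 + 7) - F*(1 + 8*F) = 2 - F*(1 + 8*F))
17855 - L(157/(-2), 42) = 17855 - (2 - 1*42*(1 + 8*42)) = 17855 - (2 - 1*42*(1 + 336)) = 17855 - (2 - 1*42*337) = 17855 - (2 - 14154) = 17855 - 1*(-14152) = 17855 + 14152 = 32007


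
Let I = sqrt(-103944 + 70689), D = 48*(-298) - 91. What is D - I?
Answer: -14395 - 3*I*sqrt(3695) ≈ -14395.0 - 182.36*I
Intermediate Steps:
D = -14395 (D = -14304 - 91 = -14395)
I = 3*I*sqrt(3695) (I = sqrt(-33255) = 3*I*sqrt(3695) ≈ 182.36*I)
D - I = -14395 - 3*I*sqrt(3695)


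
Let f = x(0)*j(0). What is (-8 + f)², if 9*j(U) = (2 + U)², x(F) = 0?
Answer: 64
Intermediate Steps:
j(U) = (2 + U)²/9
f = 0 (f = 0*((2 + 0)²/9) = 0*((⅑)*2²) = 0*((⅑)*4) = 0*(4/9) = 0)
(-8 + f)² = (-8 + 0)² = (-8)² = 64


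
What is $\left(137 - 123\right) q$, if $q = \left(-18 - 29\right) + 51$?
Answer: $56$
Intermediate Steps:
$q = 4$ ($q = -47 + 51 = 4$)
$\left(137 - 123\right) q = \left(137 - 123\right) 4 = 14 \cdot 4 = 56$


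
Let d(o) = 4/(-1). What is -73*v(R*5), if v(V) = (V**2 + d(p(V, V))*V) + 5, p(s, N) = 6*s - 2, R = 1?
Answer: -730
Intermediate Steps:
p(s, N) = -2 + 6*s
d(o) = -4 (d(o) = 4*(-1) = -4)
v(V) = 5 + V**2 - 4*V (v(V) = (V**2 - 4*V) + 5 = 5 + V**2 - 4*V)
-73*v(R*5) = -73*(5 + (1*5)**2 - 4*5) = -73*(5 + 5**2 - 4*5) = -73*(5 + 25 - 20) = -73*10 = -730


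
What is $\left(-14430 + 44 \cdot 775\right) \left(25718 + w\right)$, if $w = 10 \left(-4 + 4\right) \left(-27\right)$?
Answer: $505873060$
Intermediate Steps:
$w = 0$ ($w = 10 \cdot 0 \left(-27\right) = 0 \left(-27\right) = 0$)
$\left(-14430 + 44 \cdot 775\right) \left(25718 + w\right) = \left(-14430 + 44 \cdot 775\right) \left(25718 + 0\right) = \left(-14430 + 34100\right) 25718 = 19670 \cdot 25718 = 505873060$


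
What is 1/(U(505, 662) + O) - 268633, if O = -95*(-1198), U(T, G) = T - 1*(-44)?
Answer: -30720601246/114359 ≈ -2.6863e+5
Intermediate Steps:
U(T, G) = 44 + T (U(T, G) = T + 44 = 44 + T)
O = 113810
1/(U(505, 662) + O) - 268633 = 1/((44 + 505) + 113810) - 268633 = 1/(549 + 113810) - 268633 = 1/114359 - 268633 = -30720601246/114359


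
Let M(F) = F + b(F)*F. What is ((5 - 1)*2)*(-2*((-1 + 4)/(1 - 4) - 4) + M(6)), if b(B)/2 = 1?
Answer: 224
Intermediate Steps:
b(B) = 2 (b(B) = 2*1 = 2)
M(F) = 3*F (M(F) = F + 2*F = 3*F)
((5 - 1)*2)*(-2*((-1 + 4)/(1 - 4) - 4) + M(6)) = ((5 - 1)*2)*(-2*((-1 + 4)/(1 - 4) - 4) + 3*6) = (4*2)*(-2*(3/(-3) - 4) + 18) = 8*(-2*(3*(-1/3) - 4) + 18) = 8*(-2*(-1 - 4) + 18) = 8*(-2*(-5) + 18) = 8*(10 + 18) = 8*28 = 224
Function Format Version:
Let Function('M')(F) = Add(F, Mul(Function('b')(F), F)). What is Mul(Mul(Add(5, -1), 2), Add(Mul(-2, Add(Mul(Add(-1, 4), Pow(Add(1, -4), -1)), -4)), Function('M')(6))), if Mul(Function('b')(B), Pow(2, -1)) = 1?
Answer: 224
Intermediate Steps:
Function('b')(B) = 2 (Function('b')(B) = Mul(2, 1) = 2)
Function('M')(F) = Mul(3, F) (Function('M')(F) = Add(F, Mul(2, F)) = Mul(3, F))
Mul(Mul(Add(5, -1), 2), Add(Mul(-2, Add(Mul(Add(-1, 4), Pow(Add(1, -4), -1)), -4)), Function('M')(6))) = Mul(Mul(Add(5, -1), 2), Add(Mul(-2, Add(Mul(Add(-1, 4), Pow(Add(1, -4), -1)), -4)), Mul(3, 6))) = Mul(Mul(4, 2), Add(Mul(-2, Add(Mul(3, Pow(-3, -1)), -4)), 18)) = Mul(8, Add(Mul(-2, Add(Mul(3, Rational(-1, 3)), -4)), 18)) = Mul(8, Add(Mul(-2, Add(-1, -4)), 18)) = Mul(8, Add(Mul(-2, -5), 18)) = Mul(8, Add(10, 18)) = Mul(8, 28) = 224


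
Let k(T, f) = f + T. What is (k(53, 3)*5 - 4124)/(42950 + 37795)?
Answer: -3844/80745 ≈ -0.047607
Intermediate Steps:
k(T, f) = T + f
(k(53, 3)*5 - 4124)/(42950 + 37795) = ((53 + 3)*5 - 4124)/(42950 + 37795) = (56*5 - 4124)/80745 = (280 - 4124)*(1/80745) = -3844*1/80745 = -3844/80745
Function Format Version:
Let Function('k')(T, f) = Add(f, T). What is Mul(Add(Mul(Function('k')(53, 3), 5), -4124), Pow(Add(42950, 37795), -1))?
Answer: Rational(-3844, 80745) ≈ -0.047607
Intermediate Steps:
Function('k')(T, f) = Add(T, f)
Mul(Add(Mul(Function('k')(53, 3), 5), -4124), Pow(Add(42950, 37795), -1)) = Mul(Add(Mul(Add(53, 3), 5), -4124), Pow(Add(42950, 37795), -1)) = Mul(Add(Mul(56, 5), -4124), Pow(80745, -1)) = Mul(Add(280, -4124), Rational(1, 80745)) = Mul(-3844, Rational(1, 80745)) = Rational(-3844, 80745)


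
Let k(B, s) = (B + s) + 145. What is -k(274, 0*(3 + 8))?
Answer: -419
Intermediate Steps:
k(B, s) = 145 + B + s
-k(274, 0*(3 + 8)) = -(145 + 274 + 0*(3 + 8)) = -(145 + 274 + 0*11) = -(145 + 274 + 0) = -1*419 = -419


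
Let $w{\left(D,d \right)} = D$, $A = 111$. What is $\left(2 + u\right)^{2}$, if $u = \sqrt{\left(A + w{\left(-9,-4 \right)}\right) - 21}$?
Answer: $121$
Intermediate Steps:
$u = 9$ ($u = \sqrt{\left(111 - 9\right) - 21} = \sqrt{102 - 21} = \sqrt{81} = 9$)
$\left(2 + u\right)^{2} = \left(2 + 9\right)^{2} = 11^{2} = 121$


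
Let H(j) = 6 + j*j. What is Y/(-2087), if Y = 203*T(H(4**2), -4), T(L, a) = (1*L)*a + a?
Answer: 213556/2087 ≈ 102.33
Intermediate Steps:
H(j) = 6 + j**2
T(L, a) = a + L*a (T(L, a) = L*a + a = a + L*a)
Y = -213556 (Y = 203*(-4*(1 + (6 + (4**2)**2))) = 203*(-4*(1 + (6 + 16**2))) = 203*(-4*(1 + (6 + 256))) = 203*(-4*(1 + 262)) = 203*(-4*263) = 203*(-1052) = -213556)
Y/(-2087) = -213556/(-2087) = -213556*(-1/2087) = 213556/2087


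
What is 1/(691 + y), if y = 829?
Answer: 1/1520 ≈ 0.00065789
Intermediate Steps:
1/(691 + y) = 1/(691 + 829) = 1/1520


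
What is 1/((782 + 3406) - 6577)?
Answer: -1/2389 ≈ -0.00041859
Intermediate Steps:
1/((782 + 3406) - 6577) = 1/(4188 - 6577) = 1/(-2389) = -1/2389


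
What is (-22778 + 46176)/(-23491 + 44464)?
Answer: 23398/20973 ≈ 1.1156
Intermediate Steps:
(-22778 + 46176)/(-23491 + 44464) = 23398/20973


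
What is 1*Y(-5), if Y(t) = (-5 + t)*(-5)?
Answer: 50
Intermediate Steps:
Y(t) = 25 - 5*t
1*Y(-5) = 1*(25 - 5*(-5)) = 1*(25 + 25) = 1*50 = 50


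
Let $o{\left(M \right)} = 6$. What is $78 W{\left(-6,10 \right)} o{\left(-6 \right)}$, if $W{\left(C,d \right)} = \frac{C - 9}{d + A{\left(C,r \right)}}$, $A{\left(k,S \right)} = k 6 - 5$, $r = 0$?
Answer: $\frac{7020}{31} \approx 226.45$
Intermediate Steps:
$A{\left(k,S \right)} = -5 + 6 k$ ($A{\left(k,S \right)} = 6 k - 5 = -5 + 6 k$)
$W{\left(C,d \right)} = \frac{-9 + C}{-5 + d + 6 C}$ ($W{\left(C,d \right)} = \frac{C - 9}{d + \left(-5 + 6 C\right)} = \frac{-9 + C}{-5 + d + 6 C}$)
$78 W{\left(-6,10 \right)} o{\left(-6 \right)} = 78 \frac{-9 - 6}{-5 + 10 + 6 \left(-6\right)} 6 = 78 \frac{1}{-5 + 10 - 36} \left(-15\right) 6 = 78 \frac{1}{-31} \left(-15\right) 6 = 78 \left(\left(- \frac{1}{31}\right) \left(-15\right)\right) 6 = 78 \cdot \frac{15}{31} \cdot 6 = \frac{1170}{31} \cdot 6 = \frac{7020}{31}$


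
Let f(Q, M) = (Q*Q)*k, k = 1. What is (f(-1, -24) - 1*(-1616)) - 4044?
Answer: -2427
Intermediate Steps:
f(Q, M) = Q² (f(Q, M) = (Q*Q)*1 = Q²*1 = Q²)
(f(-1, -24) - 1*(-1616)) - 4044 = ((-1)² - 1*(-1616)) - 4044 = (1 + 1616) - 4044 = 1617 - 4044 = -2427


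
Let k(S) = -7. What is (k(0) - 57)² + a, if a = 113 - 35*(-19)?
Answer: 4874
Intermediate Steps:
a = 778 (a = 113 + 665 = 778)
(k(0) - 57)² + a = (-7 - 57)² + 778 = (-64)² + 778 = 4096 + 778 = 4874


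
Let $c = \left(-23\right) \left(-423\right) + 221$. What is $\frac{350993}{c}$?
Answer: $\frac{350993}{9950} \approx 35.276$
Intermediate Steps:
$c = 9950$ ($c = 9729 + 221 = 9950$)
$\frac{350993}{c} = \frac{350993}{9950}$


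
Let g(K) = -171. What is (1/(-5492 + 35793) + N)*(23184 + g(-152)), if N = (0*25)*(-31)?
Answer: 23013/30301 ≈ 0.75948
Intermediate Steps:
N = 0 (N = 0*(-31) = 0)
(1/(-5492 + 35793) + N)*(23184 + g(-152)) = (1/(-5492 + 35793) + 0)*(23184 - 171) = (1/30301 + 0)*23013 = (1/30301)*23013 = 23013/30301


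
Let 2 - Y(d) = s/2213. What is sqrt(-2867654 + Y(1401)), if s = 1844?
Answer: 2*I*sqrt(3510988522090)/2213 ≈ 1693.4*I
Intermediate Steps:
Y(d) = 2582/2213 (Y(d) = 2 - 1844/2213 = 2582/2213)
sqrt(-2867654 + Y(1401)) = sqrt(-2867654 + 2582/2213) = sqrt(-6346115720/2213) = 2*I*sqrt(3510988522090)/2213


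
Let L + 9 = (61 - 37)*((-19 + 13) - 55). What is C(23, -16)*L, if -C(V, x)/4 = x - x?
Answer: 0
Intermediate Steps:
C(V, x) = 0 (C(V, x) = -4*(x - x) = -4*0 = 0)
L = -1473 (L = -9 + (61 - 37)*((-19 + 13) - 55) = -9 + 24*(-6 - 55) = -9 + 24*(-61) = -9 - 1464 = -1473)
C(23, -16)*L = 0*(-1473) = 0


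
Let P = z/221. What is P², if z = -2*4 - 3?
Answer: 121/48841 ≈ 0.0024774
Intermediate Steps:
z = -11 (z = -8 - 3 = -11)
P = -11/221 ≈ -0.049774
P² = (-11/221)² = 121/48841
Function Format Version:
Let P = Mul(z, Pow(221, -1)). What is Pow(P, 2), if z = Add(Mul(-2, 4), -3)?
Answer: Rational(121, 48841) ≈ 0.0024774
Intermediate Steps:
z = -11 (z = Add(-8, -3) = -11)
P = Rational(-11, 221) (P = Mul(-11, Pow(221, -1)) = Mul(-11, Rational(1, 221)) = Rational(-11, 221) ≈ -0.049774)
Pow(P, 2) = Pow(Rational(-11, 221), 2) = Rational(121, 48841)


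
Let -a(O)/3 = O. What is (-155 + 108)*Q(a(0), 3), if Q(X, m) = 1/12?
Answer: -47/12 ≈ -3.9167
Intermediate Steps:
a(O) = -3*O
Q(X, m) = 1/12
(-155 + 108)*Q(a(0), 3) = (-155 + 108)*(1/12) = -47*1/12 = -47/12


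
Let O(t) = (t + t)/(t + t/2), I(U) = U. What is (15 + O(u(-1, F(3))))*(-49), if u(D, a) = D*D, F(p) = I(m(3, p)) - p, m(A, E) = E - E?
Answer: -2401/3 ≈ -800.33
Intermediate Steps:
m(A, E) = 0
F(p) = -p (F(p) = 0 - p = -p)
u(D, a) = D²
O(t) = 4/3 (O(t) = (2*t)/(t + t*(½)) = (2*t)/(t + t/2) = (2*t)/((3*t/2)) = (2*t)*(2/(3*t)) = 4/3)
(15 + O(u(-1, F(3))))*(-49) = (15 + 4/3)*(-49) = (49/3)*(-49) = -2401/3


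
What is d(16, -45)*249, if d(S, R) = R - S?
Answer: -15189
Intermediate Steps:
d(16, -45)*249 = (-45 - 1*16)*249 = (-45 - 16)*249 = -61*249 = -15189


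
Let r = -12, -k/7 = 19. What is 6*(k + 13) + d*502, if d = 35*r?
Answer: -211560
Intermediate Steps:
k = -133 (k = -7*19 = -133)
d = -420 (d = 35*(-12) = -420)
6*(k + 13) + d*502 = 6*(-133 + 13) - 420*502 = 6*(-120) - 210840 = -720 - 210840 = -211560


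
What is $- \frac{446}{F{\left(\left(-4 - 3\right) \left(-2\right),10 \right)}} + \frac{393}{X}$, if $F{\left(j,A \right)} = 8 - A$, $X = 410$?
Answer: $\frac{91823}{410} \approx 223.96$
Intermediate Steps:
$- \frac{446}{F{\left(\left(-4 - 3\right) \left(-2\right),10 \right)}} + \frac{393}{X} = - \frac{446}{8 - 10} + \frac{393}{410} = - \frac{446}{8 - 10} + 393 \cdot \frac{1}{410} = - \frac{446}{-2} + \frac{393}{410} = \left(-446\right) \left(- \frac{1}{2}\right) + \frac{393}{410} = 223 + \frac{393}{410} = \frac{91823}{410}$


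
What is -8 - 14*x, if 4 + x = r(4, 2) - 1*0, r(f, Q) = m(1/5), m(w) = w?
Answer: 226/5 ≈ 45.200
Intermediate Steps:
r(f, Q) = 1/5
x = -19/5 (x = -4 + (1/5 - 1*0) = -4 + (1/5 + 0) = -4 + 1/5 = -19/5 ≈ -3.8000)
-8 - 14*x = -8 - 14*(-19/5) = -8 + 266/5 = 226/5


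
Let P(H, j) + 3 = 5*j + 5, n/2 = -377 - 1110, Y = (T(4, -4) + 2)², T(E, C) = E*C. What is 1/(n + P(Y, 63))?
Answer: -1/2657 ≈ -0.00037636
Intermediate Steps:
T(E, C) = C*E
Y = 196 (Y = (-4*4 + 2)² = (-16 + 2)² = (-14)² = 196)
n = -2974 (n = 2*(-377 - 1110) = 2*(-1487) = -2974)
P(H, j) = 2 + 5*j (P(H, j) = -3 + (5*j + 5) = -3 + (5 + 5*j) = 2 + 5*j)
1/(n + P(Y, 63)) = 1/(-2974 + (2 + 5*63)) = 1/(-2974 + (2 + 315)) = 1/(-2974 + 317) = 1/(-2657) = -1/2657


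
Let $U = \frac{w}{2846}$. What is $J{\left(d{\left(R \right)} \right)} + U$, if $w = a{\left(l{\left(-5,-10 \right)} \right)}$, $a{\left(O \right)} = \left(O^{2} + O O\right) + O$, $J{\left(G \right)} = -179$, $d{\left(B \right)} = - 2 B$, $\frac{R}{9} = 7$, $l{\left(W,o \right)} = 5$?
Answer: $- \frac{509379}{2846} \approx -178.98$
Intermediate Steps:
$R = 63$ ($R = 9 \cdot 7 = 63$)
$a{\left(O \right)} = O + 2 O^{2}$ ($a{\left(O \right)} = \left(O^{2} + O^{2}\right) + O = 2 O^{2} + O = O + 2 O^{2}$)
$w = 55$ ($w = 5 \left(1 + 2 \cdot 5\right) = 5 \left(1 + 10\right) = 5 \cdot 11 = 55$)
$U = \frac{55}{2846} \approx 0.019325$
$J{\left(d{\left(R \right)} \right)} + U = -179 + \frac{55}{2846} = - \frac{509379}{2846}$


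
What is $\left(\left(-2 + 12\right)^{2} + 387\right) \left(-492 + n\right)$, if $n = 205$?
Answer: $-139769$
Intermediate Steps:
$\left(\left(-2 + 12\right)^{2} + 387\right) \left(-492 + n\right) = \left(\left(-2 + 12\right)^{2} + 387\right) \left(-492 + 205\right) = \left(10^{2} + 387\right) \left(-287\right) = \left(100 + 387\right) \left(-287\right) = 487 \left(-287\right) = -139769$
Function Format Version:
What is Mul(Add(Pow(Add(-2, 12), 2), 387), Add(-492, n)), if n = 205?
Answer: -139769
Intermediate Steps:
Mul(Add(Pow(Add(-2, 12), 2), 387), Add(-492, n)) = Mul(Add(Pow(Add(-2, 12), 2), 387), Add(-492, 205)) = Mul(Add(Pow(10, 2), 387), -287) = Mul(Add(100, 387), -287) = Mul(487, -287) = -139769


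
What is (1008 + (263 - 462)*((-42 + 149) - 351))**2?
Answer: 2456590096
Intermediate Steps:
(1008 + (263 - 462)*((-42 + 149) - 351))**2 = (1008 - 199*(107 - 351))**2 = (1008 - 199*(-244))**2 = (1008 + 48556)**2 = 49564**2 = 2456590096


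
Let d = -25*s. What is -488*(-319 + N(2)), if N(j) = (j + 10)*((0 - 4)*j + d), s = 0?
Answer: 202520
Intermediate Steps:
d = 0 (d = -25*0 = -5*0 = 0)
N(j) = -4*j*(10 + j) (N(j) = (j + 10)*((0 - 4)*j + 0) = (10 + j)*(-4*j + 0) = (10 + j)*(-4*j) = -4*j*(10 + j))
-488*(-319 + N(2)) = -488*(-319 + 4*2*(-10 - 1*2)) = -488*(-319 + 4*2*(-10 - 2)) = -488*(-319 + 4*2*(-12)) = -488*(-319 - 96) = -488*(-415) = 202520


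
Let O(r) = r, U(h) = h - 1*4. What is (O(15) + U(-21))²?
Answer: 100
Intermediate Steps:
U(h) = -4 + h (U(h) = h - 4 = -4 + h)
(O(15) + U(-21))² = (15 + (-4 - 21))² = (15 - 25)² = (-10)² = 100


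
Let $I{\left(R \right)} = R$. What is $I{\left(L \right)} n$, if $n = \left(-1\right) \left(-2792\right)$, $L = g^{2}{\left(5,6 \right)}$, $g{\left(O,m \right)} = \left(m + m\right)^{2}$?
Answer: $57894912$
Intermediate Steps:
$g{\left(O,m \right)} = 4 m^{2}$ ($g{\left(O,m \right)} = \left(2 m\right)^{2} = 4 m^{2}$)
$L = 20736$ ($L = \left(4 \cdot 6^{2}\right)^{2} = \left(4 \cdot 36\right)^{2} = 144^{2} = 20736$)
$n = 2792$
$I{\left(L \right)} n = 20736 \cdot 2792 = 57894912$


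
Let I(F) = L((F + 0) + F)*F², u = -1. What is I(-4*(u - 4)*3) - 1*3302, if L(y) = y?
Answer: 428698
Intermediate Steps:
I(F) = 2*F³ (I(F) = ((F + 0) + F)*F² = (F + F)*F² = (2*F)*F² = 2*F³)
I(-4*(u - 4)*3) - 1*3302 = 2*(-4*(-1 - 4)*3)³ - 1*3302 = 2*(-(-20)*3)³ - 3302 = 2*(-4*(-15))³ - 3302 = 2*60³ - 3302 = 2*216000 - 3302 = 432000 - 3302 = 428698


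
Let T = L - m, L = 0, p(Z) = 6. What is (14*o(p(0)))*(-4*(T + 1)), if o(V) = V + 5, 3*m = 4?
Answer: 616/3 ≈ 205.33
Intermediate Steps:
m = 4/3 (m = (⅓)*4 = 4/3 ≈ 1.3333)
o(V) = 5 + V
T = -4/3 (T = 0 - 1*4/3 = 0 - 4/3 = -4/3 ≈ -1.3333)
(14*o(p(0)))*(-4*(T + 1)) = (14*(5 + 6))*(-4*(-4/3 + 1)) = (14*11)*(-4*(-⅓)) = 154*(4/3) = 616/3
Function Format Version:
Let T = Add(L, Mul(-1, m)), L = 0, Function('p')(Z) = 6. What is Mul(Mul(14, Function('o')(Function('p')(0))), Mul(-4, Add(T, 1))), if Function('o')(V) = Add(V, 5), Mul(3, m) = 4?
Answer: Rational(616, 3) ≈ 205.33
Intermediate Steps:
m = Rational(4, 3) (m = Mul(Rational(1, 3), 4) = Rational(4, 3) ≈ 1.3333)
Function('o')(V) = Add(5, V)
T = Rational(-4, 3) (T = Add(0, Mul(-1, Rational(4, 3))) = Add(0, Rational(-4, 3)) = Rational(-4, 3) ≈ -1.3333)
Mul(Mul(14, Function('o')(Function('p')(0))), Mul(-4, Add(T, 1))) = Mul(Mul(14, Add(5, 6)), Mul(-4, Add(Rational(-4, 3), 1))) = Mul(Mul(14, 11), Mul(-4, Rational(-1, 3))) = Mul(154, Rational(4, 3)) = Rational(616, 3)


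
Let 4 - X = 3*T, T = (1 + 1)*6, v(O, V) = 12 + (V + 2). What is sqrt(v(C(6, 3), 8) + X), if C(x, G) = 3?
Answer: I*sqrt(10) ≈ 3.1623*I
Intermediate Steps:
v(O, V) = 14 + V (v(O, V) = 12 + (2 + V) = 14 + V)
T = 12 (T = 2*6 = 12)
X = -32 (X = 4 - 3*12 = 4 - 1*36 = 4 - 36 = -32)
sqrt(v(C(6, 3), 8) + X) = sqrt((14 + 8) - 32) = sqrt(22 - 32) = sqrt(-10) = I*sqrt(10)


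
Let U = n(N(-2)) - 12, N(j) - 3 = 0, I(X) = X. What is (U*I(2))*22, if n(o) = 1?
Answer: -484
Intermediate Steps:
N(j) = 3 (N(j) = 3 + 0 = 3)
U = -11 (U = 1 - 12 = -11)
(U*I(2))*22 = -11*2*22 = -22*22 = -484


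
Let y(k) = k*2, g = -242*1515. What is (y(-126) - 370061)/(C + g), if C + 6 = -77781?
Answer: 370313/444417 ≈ 0.83326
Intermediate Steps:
C = -77787 (C = -6 - 77781 = -77787)
g = -366630
y(k) = 2*k
(y(-126) - 370061)/(C + g) = (2*(-126) - 370061)/(-77787 - 366630) = (-252 - 370061)/(-444417) = -370313*(-1/444417) = 370313/444417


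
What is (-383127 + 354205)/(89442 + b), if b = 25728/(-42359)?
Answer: -612553499/1894323975 ≈ -0.32336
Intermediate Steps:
b = -25728/42359 (b = 25728*(-1/42359) = -25728/42359 ≈ -0.60738)
(-383127 + 354205)/(89442 + b) = (-383127 + 354205)/(89442 - 25728/42359) = -28922/3788647950/42359 = -28922*42359/3788647950 = -612553499/1894323975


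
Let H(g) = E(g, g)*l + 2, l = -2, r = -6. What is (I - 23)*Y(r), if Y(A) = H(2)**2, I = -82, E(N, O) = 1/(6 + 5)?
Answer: -42000/121 ≈ -347.11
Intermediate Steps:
E(N, O) = 1/11
H(g) = 20/11 (H(g) = (1/11)*(-2) + 2 = -2/11 + 2 = 20/11)
Y(A) = 400/121 (Y(A) = (20/11)**2 = 400/121)
(I - 23)*Y(r) = (-82 - 23)*(400/121) = -105*400/121 = -42000/121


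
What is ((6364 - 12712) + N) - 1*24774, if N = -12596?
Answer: -43718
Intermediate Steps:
((6364 - 12712) + N) - 1*24774 = ((6364 - 12712) - 12596) - 1*24774 = (-6348 - 12596) - 24774 = -18944 - 24774 = -43718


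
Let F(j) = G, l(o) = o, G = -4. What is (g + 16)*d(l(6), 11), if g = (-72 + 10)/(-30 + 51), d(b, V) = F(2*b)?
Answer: -1096/21 ≈ -52.190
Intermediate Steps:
F(j) = -4
d(b, V) = -4
g = -62/21 ≈ -2.9524
(g + 16)*d(l(6), 11) = (-62/21 + 16)*(-4) = (274/21)*(-4) = -1096/21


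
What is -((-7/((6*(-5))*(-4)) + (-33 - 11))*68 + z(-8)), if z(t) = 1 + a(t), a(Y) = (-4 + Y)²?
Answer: 85529/30 ≈ 2851.0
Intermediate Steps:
z(t) = 1 + (-4 + t)²
-((-7/((6*(-5))*(-4)) + (-33 - 11))*68 + z(-8)) = -((-7/((6*(-5))*(-4)) + (-33 - 11))*68 + (1 + (-4 - 8)²)) = -((-7/((-30*(-4))) - 44)*68 + (1 + (-12)²)) = -((-7/120 - 44)*68 + (1 + 144)) = -((-7*1/120 - 44)*68 + 145) = -((-7/120 - 44)*68 + 145) = -(-5287/120*68 + 145) = -(-89879/30 + 145) = -1*(-85529/30) = 85529/30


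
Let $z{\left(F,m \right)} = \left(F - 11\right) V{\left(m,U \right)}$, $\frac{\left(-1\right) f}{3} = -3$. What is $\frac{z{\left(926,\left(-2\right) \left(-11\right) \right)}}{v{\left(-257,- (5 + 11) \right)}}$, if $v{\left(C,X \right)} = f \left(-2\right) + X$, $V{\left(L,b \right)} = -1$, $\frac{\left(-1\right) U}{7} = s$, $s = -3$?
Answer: $\frac{915}{34} \approx 26.912$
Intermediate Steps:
$U = 21$ ($U = \left(-7\right) \left(-3\right) = 21$)
$f = 9$ ($f = \left(-3\right) \left(-3\right) = 9$)
$v{\left(C,X \right)} = -18 + X$ ($v{\left(C,X \right)} = 9 \left(-2\right) + X = -18 + X$)
$z{\left(F,m \right)} = 11 - F$ ($z{\left(F,m \right)} = \left(F - 11\right) \left(-1\right) = \left(-11 + F\right) \left(-1\right) = 11 - F$)
$\frac{z{\left(926,\left(-2\right) \left(-11\right) \right)}}{v{\left(-257,- (5 + 11) \right)}} = \frac{11 - 926}{-18 - \left(5 + 11\right)} = \frac{11 - 926}{-18 - 16} = - \frac{915}{-18 - 16} = - \frac{915}{-34} = \left(-915\right) \left(- \frac{1}{34}\right) = \frac{915}{34}$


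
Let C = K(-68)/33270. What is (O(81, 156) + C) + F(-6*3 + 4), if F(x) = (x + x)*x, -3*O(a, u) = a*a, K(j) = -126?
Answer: -9953296/5545 ≈ -1795.0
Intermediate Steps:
O(a, u) = -a²/3 (O(a, u) = -a*a/3 = -a²/3)
F(x) = 2*x² (F(x) = (2*x)*x = 2*x²)
C = -21/5545 (C = -126/33270 = -126*1/33270 = -21/5545 ≈ -0.0037872)
(O(81, 156) + C) + F(-6*3 + 4) = (-⅓*81² - 21/5545) + 2*(-6*3 + 4)² = (-⅓*6561 - 21/5545) + 2*(-18 + 4)² = (-2187 - 21/5545) + 2*(-14)² = -12126936/5545 + 2*196 = -12126936/5545 + 392 = -9953296/5545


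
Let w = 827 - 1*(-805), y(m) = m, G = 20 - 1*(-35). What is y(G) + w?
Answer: 1687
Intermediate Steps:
G = 55 (G = 20 + 35 = 55)
w = 1632 (w = 827 + 805 = 1632)
y(G) + w = 55 + 1632 = 1687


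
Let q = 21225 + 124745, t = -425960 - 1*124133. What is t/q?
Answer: -550093/145970 ≈ -3.7685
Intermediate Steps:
t = -550093 (t = -425960 - 124133 = -550093)
q = 145970
t/q = -550093/145970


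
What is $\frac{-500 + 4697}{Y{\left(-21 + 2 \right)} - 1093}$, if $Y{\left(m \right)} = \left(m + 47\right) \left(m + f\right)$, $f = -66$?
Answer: $- \frac{4197}{3473} \approx -1.2085$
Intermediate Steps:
$Y{\left(m \right)} = \left(-66 + m\right) \left(47 + m\right)$ ($Y{\left(m \right)} = \left(m + 47\right) \left(m - 66\right) = \left(47 + m\right) \left(-66 + m\right) = \left(-66 + m\right) \left(47 + m\right)$)
$\frac{-500 + 4697}{Y{\left(-21 + 2 \right)} - 1093} = \frac{-500 + 4697}{\left(-3102 + \left(-21 + 2\right)^{2} - 19 \left(-21 + 2\right)\right) - 1093} = \frac{4197}{\left(-3102 + \left(-19\right)^{2} - -361\right) - 1093} = \frac{4197}{\left(-3102 + 361 + 361\right) - 1093} = \frac{4197}{-2380 - 1093} = \frac{4197}{-3473} = 4197 \left(- \frac{1}{3473}\right) = - \frac{4197}{3473}$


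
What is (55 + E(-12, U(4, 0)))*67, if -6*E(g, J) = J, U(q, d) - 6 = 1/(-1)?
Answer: 21775/6 ≈ 3629.2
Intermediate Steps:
U(q, d) = 5 (U(q, d) = 6 + 1/(-1) = 6 + 1*(-1) = 6 - 1 = 5)
E(g, J) = -J/6
(55 + E(-12, U(4, 0)))*67 = (55 - ⅙*5)*67 = (55 - ⅚)*67 = (325/6)*67 = 21775/6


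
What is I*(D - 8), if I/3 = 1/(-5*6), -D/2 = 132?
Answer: 136/5 ≈ 27.200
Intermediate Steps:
D = -264 (D = -2*132 = -264)
I = -⅒ (I = 3/((-5*6)) = 3/(-30) = 3*(-1/30) = -⅒ ≈ -0.10000)
I*(D - 8) = -(-264 - 8)/10 = -⅒*(-272) = 136/5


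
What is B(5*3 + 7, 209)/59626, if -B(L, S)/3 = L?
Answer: -33/29813 ≈ -0.0011069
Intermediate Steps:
B(L, S) = -3*L
B(5*3 + 7, 209)/59626 = -3*(5*3 + 7)/59626 = -3*(15 + 7)*(1/59626) = -3*22*(1/59626) = -66*1/59626 = -33/29813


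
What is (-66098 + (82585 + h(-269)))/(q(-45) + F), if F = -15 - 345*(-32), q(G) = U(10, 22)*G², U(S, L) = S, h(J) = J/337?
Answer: 74078/140529 ≈ 0.52714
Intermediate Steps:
h(J) = J/337 (h(J) = J*(1/337) = J/337)
q(G) = 10*G²
F = 11025 (F = -15 + 11040 = 11025)
(-66098 + (82585 + h(-269)))/(q(-45) + F) = (-66098 + (82585 + (1/337)*(-269)))/(10*(-45)² + 11025) = (-66098 + (82585 - 269/337))/(10*2025 + 11025) = (-66098 + 27830876/337)/(20250 + 11025) = (5555850/337)/31275 = (5555850/337)*(1/31275) = 74078/140529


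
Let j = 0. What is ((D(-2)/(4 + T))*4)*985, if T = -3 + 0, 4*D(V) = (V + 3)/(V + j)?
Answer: -985/2 ≈ -492.50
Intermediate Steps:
D(V) = (3 + V)/(4*V) (D(V) = ((V + 3)/(V + 0))/4 = ((3 + V)/V)/4 = (3 + V)/(4*V))
T = -3
((D(-2)/(4 + T))*4)*985 = ((((¼)*(3 - 2)/(-2))/(4 - 3))*4)*985 = ((((¼)*(-½)*1)/1)*4)*985 = ((1*(-⅛))*4)*985 = -⅛*4*985 = -½*985 = -985/2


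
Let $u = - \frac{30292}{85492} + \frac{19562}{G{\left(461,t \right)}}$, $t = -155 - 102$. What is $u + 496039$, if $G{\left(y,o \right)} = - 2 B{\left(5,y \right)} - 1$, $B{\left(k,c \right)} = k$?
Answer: $\frac{960347728}{1943} \approx 4.9426 \cdot 10^{5}$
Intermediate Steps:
$t = -257$ ($t = -155 - 102 = -257$)
$G{\left(y,o \right)} = -11$ ($G{\left(y,o \right)} = \left(-2\right) 5 - 1 = -10 - 1 = -11$)
$u = - \frac{3456049}{1943}$ ($u = - \frac{30292}{85492} + \frac{19562}{-11} = \left(-30292\right) \frac{1}{85492} + 19562 \left(- \frac{1}{11}\right) = - \frac{7573}{21373} - \frac{19562}{11} = - \frac{3456049}{1943} \approx -1778.7$)
$u + 496039 = - \frac{3456049}{1943} + 496039 = \frac{960347728}{1943}$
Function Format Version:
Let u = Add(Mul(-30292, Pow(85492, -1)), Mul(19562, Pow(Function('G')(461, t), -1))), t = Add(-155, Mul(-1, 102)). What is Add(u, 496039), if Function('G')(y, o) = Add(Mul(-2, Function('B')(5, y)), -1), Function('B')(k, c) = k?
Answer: Rational(960347728, 1943) ≈ 4.9426e+5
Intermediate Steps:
t = -257 (t = Add(-155, -102) = -257)
Function('G')(y, o) = -11 (Function('G')(y, o) = Add(Mul(-2, 5), -1) = Add(-10, -1) = -11)
u = Rational(-3456049, 1943) (u = Add(Mul(-30292, Pow(85492, -1)), Mul(19562, Pow(-11, -1))) = Add(Mul(-30292, Rational(1, 85492)), Mul(19562, Rational(-1, 11))) = Add(Rational(-7573, 21373), Rational(-19562, 11)) = Rational(-3456049, 1943) ≈ -1778.7)
Add(u, 496039) = Add(Rational(-3456049, 1943), 496039) = Rational(960347728, 1943)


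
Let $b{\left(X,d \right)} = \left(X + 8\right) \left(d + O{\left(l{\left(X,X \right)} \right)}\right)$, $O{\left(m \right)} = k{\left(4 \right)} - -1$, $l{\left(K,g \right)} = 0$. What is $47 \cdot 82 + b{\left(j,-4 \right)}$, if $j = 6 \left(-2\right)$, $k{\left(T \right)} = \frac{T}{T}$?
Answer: $3862$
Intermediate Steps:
$k{\left(T \right)} = 1$
$j = -12$
$O{\left(m \right)} = 2$ ($O{\left(m \right)} = 1 - -1 = 1 + 1 = 2$)
$b{\left(X,d \right)} = \left(2 + d\right) \left(8 + X\right)$ ($b{\left(X,d \right)} = \left(X + 8\right) \left(d + 2\right) = \left(8 + X\right) \left(2 + d\right) = \left(2 + d\right) \left(8 + X\right)$)
$47 \cdot 82 + b{\left(j,-4 \right)} = 47 \cdot 82 + \left(16 + 2 \left(-12\right) + 8 \left(-4\right) - -48\right) = 3854 + \left(16 - 24 - 32 + 48\right) = 3854 + 8 = 3862$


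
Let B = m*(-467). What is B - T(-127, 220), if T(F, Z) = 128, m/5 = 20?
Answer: -46828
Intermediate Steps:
m = 100 (m = 5*20 = 100)
B = -46700 (B = 100*(-467) = -46700)
B - T(-127, 220) = -46700 - 1*128 = -46700 - 128 = -46828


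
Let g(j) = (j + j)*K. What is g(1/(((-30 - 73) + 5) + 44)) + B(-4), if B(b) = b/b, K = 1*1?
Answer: 26/27 ≈ 0.96296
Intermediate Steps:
K = 1
B(b) = 1
g(j) = 2*j (g(j) = (j + j)*1 = (2*j)*1 = 2*j)
g(1/(((-30 - 73) + 5) + 44)) + B(-4) = 2/(((-30 - 73) + 5) + 44) + 1 = 2/((-103 + 5) + 44) + 1 = 2/(-98 + 44) + 1 = 2/(-54) + 1 = 2*(-1/54) + 1 = -1/27 + 1 = 26/27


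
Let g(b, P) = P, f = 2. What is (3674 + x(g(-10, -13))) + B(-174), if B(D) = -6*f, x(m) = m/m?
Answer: 3663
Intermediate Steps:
x(m) = 1
B(D) = -12 (B(D) = -6*2 = -12)
(3674 + x(g(-10, -13))) + B(-174) = (3674 + 1) - 12 = 3675 - 12 = 3663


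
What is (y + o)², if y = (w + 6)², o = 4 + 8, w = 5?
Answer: 17689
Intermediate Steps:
o = 12
y = 121 (y = (5 + 6)² = 11² = 121)
(y + o)² = (121 + 12)² = 133² = 17689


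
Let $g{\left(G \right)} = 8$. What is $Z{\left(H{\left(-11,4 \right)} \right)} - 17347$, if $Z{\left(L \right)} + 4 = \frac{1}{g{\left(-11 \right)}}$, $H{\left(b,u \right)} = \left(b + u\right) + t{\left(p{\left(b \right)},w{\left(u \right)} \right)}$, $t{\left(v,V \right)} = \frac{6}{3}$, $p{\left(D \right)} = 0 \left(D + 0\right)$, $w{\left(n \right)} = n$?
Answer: $- \frac{138807}{8} \approx -17351.0$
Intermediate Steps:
$p{\left(D \right)} = 0$ ($p{\left(D \right)} = 0 D = 0$)
$t{\left(v,V \right)} = 2$ ($t{\left(v,V \right)} = 6 \cdot \frac{1}{3} = 2$)
$H{\left(b,u \right)} = 2 + b + u$ ($H{\left(b,u \right)} = \left(b + u\right) + 2 = 2 + b + u$)
$Z{\left(L \right)} = - \frac{31}{8}$ ($Z{\left(L \right)} = -4 + \frac{1}{8} = - \frac{31}{8}$)
$Z{\left(H{\left(-11,4 \right)} \right)} - 17347 = - \frac{31}{8} - 17347 = - \frac{138807}{8}$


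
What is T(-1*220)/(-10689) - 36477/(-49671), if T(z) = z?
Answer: 44536697/58992591 ≈ 0.75495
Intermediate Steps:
T(-1*220)/(-10689) - 36477/(-49671) = -1*220/(-10689) - 36477/(-49671) = -220*(-1/10689) - 36477*(-1/49671) = 220/10689 + 4053/5519 = 44536697/58992591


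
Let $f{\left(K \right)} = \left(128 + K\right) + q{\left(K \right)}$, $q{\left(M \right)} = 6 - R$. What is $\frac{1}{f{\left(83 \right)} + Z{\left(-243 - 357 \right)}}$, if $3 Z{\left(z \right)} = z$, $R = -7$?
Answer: $\frac{1}{24} \approx 0.041667$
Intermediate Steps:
$q{\left(M \right)} = 13$ ($q{\left(M \right)} = 6 - -7 = 6 + 7 = 13$)
$Z{\left(z \right)} = \frac{z}{3}$
$f{\left(K \right)} = 141 + K$ ($f{\left(K \right)} = \left(128 + K\right) + 13 = 141 + K$)
$\frac{1}{f{\left(83 \right)} + Z{\left(-243 - 357 \right)}} = \frac{1}{\left(141 + 83\right) + \frac{-243 - 357}{3}} = \frac{1}{224 + \frac{-243 - 357}{3}} = \frac{1}{224 + \frac{1}{3} \left(-600\right)} = \frac{1}{224 - 200} = \frac{1}{24}$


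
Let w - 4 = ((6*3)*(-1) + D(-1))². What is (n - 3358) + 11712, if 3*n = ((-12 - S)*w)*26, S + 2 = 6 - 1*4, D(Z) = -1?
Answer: -29606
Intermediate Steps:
S = 0 (S = -2 + (6 - 1*4) = -2 + (6 - 4) = -2 + 2 = 0)
w = 365 (w = 4 + ((6*3)*(-1) - 1)² = 4 + (18*(-1) - 1)² = 4 + (-18 - 1)² = 4 + (-19)² = 4 + 361 = 365)
n = -37960 (n = (((-12 - 1*0)*365)*26)/3 = (((-12 + 0)*365)*26)/3 = (-12*365*26)/3 = (-4380*26)/3 = (⅓)*(-113880) = -37960)
(n - 3358) + 11712 = (-37960 - 3358) + 11712 = -41318 + 11712 = -29606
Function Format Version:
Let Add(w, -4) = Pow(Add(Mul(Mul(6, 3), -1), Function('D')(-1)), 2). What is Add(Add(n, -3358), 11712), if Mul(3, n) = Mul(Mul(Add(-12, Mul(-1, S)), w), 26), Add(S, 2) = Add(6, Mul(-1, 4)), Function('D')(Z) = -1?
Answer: -29606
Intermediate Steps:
S = 0 (S = Add(-2, Add(6, Mul(-1, 4))) = Add(-2, Add(6, -4)) = Add(-2, 2) = 0)
w = 365 (w = Add(4, Pow(Add(Mul(Mul(6, 3), -1), -1), 2)) = Add(4, Pow(Add(Mul(18, -1), -1), 2)) = Add(4, Pow(Add(-18, -1), 2)) = Add(4, Pow(-19, 2)) = Add(4, 361) = 365)
n = -37960 (n = Mul(Rational(1, 3), Mul(Mul(Add(-12, Mul(-1, 0)), 365), 26)) = Mul(Rational(1, 3), Mul(Mul(Add(-12, 0), 365), 26)) = Mul(Rational(1, 3), Mul(Mul(-12, 365), 26)) = Mul(Rational(1, 3), Mul(-4380, 26)) = Mul(Rational(1, 3), -113880) = -37960)
Add(Add(n, -3358), 11712) = Add(Add(-37960, -3358), 11712) = Add(-41318, 11712) = -29606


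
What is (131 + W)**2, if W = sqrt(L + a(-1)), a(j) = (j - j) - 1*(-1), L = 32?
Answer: (131 + sqrt(33))**2 ≈ 18699.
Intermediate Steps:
a(j) = 1 (a(j) = 0 + 1 = 1)
W = sqrt(33) (W = sqrt(32 + 1) = sqrt(33) ≈ 5.7446)
(131 + W)**2 = (131 + sqrt(33))**2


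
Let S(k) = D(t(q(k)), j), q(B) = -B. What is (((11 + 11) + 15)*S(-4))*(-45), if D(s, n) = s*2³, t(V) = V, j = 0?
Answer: -53280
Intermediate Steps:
D(s, n) = 8*s (D(s, n) = s*8 = 8*s)
S(k) = -8*k (S(k) = 8*(-k) = -8*k)
(((11 + 11) + 15)*S(-4))*(-45) = (((11 + 11) + 15)*(-8*(-4)))*(-45) = ((22 + 15)*32)*(-45) = (37*32)*(-45) = 1184*(-45) = -53280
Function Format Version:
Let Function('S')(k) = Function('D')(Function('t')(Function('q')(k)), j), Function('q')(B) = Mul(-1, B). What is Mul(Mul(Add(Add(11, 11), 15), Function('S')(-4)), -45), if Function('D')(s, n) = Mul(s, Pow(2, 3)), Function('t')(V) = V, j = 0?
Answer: -53280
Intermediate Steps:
Function('D')(s, n) = Mul(8, s) (Function('D')(s, n) = Mul(s, 8) = Mul(8, s))
Function('S')(k) = Mul(-8, k) (Function('S')(k) = Mul(8, Mul(-1, k)) = Mul(-8, k))
Mul(Mul(Add(Add(11, 11), 15), Function('S')(-4)), -45) = Mul(Mul(Add(Add(11, 11), 15), Mul(-8, -4)), -45) = Mul(Mul(Add(22, 15), 32), -45) = Mul(Mul(37, 32), -45) = Mul(1184, -45) = -53280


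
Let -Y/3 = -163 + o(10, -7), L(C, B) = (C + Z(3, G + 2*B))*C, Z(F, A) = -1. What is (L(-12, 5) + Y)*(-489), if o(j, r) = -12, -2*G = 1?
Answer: -333009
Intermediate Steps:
G = -½ (G = -½*1 = -½ ≈ -0.50000)
L(C, B) = C*(-1 + C) (L(C, B) = (C - 1)*C = (-1 + C)*C = C*(-1 + C))
Y = 525 (Y = -3*(-163 - 12) = -3*(-175) = 525)
(L(-12, 5) + Y)*(-489) = (-12*(-1 - 12) + 525)*(-489) = (-12*(-13) + 525)*(-489) = (156 + 525)*(-489) = 681*(-489) = -333009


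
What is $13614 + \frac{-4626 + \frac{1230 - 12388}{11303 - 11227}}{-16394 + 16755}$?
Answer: $\frac{186575485}{13718} \approx 13601.0$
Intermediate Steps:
$13614 + \frac{-4626 + \frac{1230 - 12388}{11303 - 11227}}{-16394 + 16755} = 13614 + \frac{-4626 - \frac{11158}{76}}{361} = 13614 + \left(-4626 - \frac{5579}{38}\right) \frac{1}{361} = 13614 - \frac{181367}{13718} = \frac{186575485}{13718}$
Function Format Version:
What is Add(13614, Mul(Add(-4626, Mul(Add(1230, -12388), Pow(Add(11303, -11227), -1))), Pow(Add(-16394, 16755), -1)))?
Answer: Rational(186575485, 13718) ≈ 13601.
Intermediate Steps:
Add(13614, Mul(Add(-4626, Mul(Add(1230, -12388), Pow(Add(11303, -11227), -1))), Pow(Add(-16394, 16755), -1))) = Add(13614, Mul(Add(-4626, Mul(-11158, Pow(76, -1))), Pow(361, -1))) = Add(13614, Mul(Add(-4626, Mul(-11158, Rational(1, 76))), Rational(1, 361))) = Add(13614, Mul(Add(-4626, Rational(-5579, 38)), Rational(1, 361))) = Add(13614, Mul(Rational(-181367, 38), Rational(1, 361))) = Add(13614, Rational(-181367, 13718)) = Rational(186575485, 13718)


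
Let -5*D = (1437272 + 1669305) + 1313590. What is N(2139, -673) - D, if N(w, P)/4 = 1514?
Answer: 4450447/5 ≈ 8.9009e+5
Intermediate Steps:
N(w, P) = 6056 (N(w, P) = 4*1514 = 6056)
D = -4420167/5 (D = -((1437272 + 1669305) + 1313590)/5 = -(3106577 + 1313590)/5 = -1/5*4420167 = -4420167/5 ≈ -8.8403e+5)
N(2139, -673) - D = 6056 - 1*(-4420167/5) = 6056 + 4420167/5 = 4450447/5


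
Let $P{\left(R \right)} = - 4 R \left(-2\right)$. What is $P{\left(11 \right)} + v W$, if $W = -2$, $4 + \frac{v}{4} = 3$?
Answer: $96$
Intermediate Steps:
$v = -4$ ($v = -16 + 4 \cdot 3 = -16 + 12 = -4$)
$P{\left(R \right)} = 8 R$
$P{\left(11 \right)} + v W = 8 \cdot 11 - -8 = 88 + 8 = 96$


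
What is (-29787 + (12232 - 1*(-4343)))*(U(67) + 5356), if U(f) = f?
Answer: -71648676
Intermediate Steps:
(-29787 + (12232 - 1*(-4343)))*(U(67) + 5356) = (-29787 + (12232 - 1*(-4343)))*(67 + 5356) = (-29787 + (12232 + 4343))*5423 = (-29787 + 16575)*5423 = -13212*5423 = -71648676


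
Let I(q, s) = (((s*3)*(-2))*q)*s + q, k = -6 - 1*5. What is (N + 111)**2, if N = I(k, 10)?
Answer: 44890000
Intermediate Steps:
k = -11 (k = -6 - 5 = -11)
I(q, s) = q - 6*q*s**2 (I(q, s) = (((3*s)*(-2))*q)*s + q = ((-6*s)*q)*s + q = (-6*q*s)*s + q = -6*q*s**2 + q = q - 6*q*s**2)
N = 6589 (N = -11*(1 - 6*10**2) = -11*(1 - 6*100) = -11*(1 - 600) = -11*(-599) = 6589)
(N + 111)**2 = (6589 + 111)**2 = 6700**2 = 44890000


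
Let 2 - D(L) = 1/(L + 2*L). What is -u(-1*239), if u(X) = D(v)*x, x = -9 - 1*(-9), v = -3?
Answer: 0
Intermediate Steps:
D(L) = 2 - 1/(3*L) (D(L) = 2 - 1/(L + 2*L) = 2 - 1/(3*L))
x = 0 (x = -9 + 9 = 0)
u(X) = 0 (u(X) = (2 - 1/3/(-3))*0 = (2 - 1/3*(-1/3))*0 = (2 + 1/9)*0 = (19/9)*0 = 0)
-u(-1*239) = -1*0 = 0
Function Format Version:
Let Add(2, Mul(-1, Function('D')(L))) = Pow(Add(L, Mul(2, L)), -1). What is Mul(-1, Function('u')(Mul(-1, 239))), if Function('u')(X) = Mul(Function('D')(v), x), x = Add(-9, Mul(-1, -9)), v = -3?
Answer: 0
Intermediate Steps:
Function('D')(L) = Add(2, Mul(Rational(-1, 3), Pow(L, -1))) (Function('D')(L) = Add(2, Mul(-1, Pow(Add(L, Mul(2, L)), -1))) = Add(2, Mul(-1, Pow(Mul(3, L), -1))) = Add(2, Mul(-1, Mul(Rational(1, 3), Pow(L, -1)))) = Add(2, Mul(Rational(-1, 3), Pow(L, -1))))
x = 0 (x = Add(-9, 9) = 0)
Function('u')(X) = 0 (Function('u')(X) = Mul(Add(2, Mul(Rational(-1, 3), Pow(-3, -1))), 0) = Mul(Add(2, Mul(Rational(-1, 3), Rational(-1, 3))), 0) = Mul(Add(2, Rational(1, 9)), 0) = Mul(Rational(19, 9), 0) = 0)
Mul(-1, Function('u')(Mul(-1, 239))) = Mul(-1, 0) = 0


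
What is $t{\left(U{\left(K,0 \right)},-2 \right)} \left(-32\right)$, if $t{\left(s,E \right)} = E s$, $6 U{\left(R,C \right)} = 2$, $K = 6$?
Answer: $\frac{64}{3} \approx 21.333$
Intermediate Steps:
$U{\left(R,C \right)} = \frac{1}{3}$ ($U{\left(R,C \right)} = \frac{1}{6} \cdot 2 = \frac{1}{3}$)
$t{\left(U{\left(K,0 \right)},-2 \right)} \left(-32\right) = \left(-2\right) \frac{1}{3} \left(-32\right) = \left(- \frac{2}{3}\right) \left(-32\right) = \frac{64}{3}$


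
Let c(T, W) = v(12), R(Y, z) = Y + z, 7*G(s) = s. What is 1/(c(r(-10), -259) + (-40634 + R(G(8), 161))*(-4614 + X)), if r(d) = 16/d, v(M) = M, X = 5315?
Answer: -7/198595319 ≈ -3.5248e-8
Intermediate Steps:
G(s) = s/7
c(T, W) = 12
1/(c(r(-10), -259) + (-40634 + R(G(8), 161))*(-4614 + X)) = 1/(12 + (-40634 + ((1/7)*8 + 161))*(-4614 + 5315)) = 1/(12 + (-40634 + (8/7 + 161))*701) = 1/(12 + (-40634 + 1135/7)*701) = 1/(12 - 283303/7*701) = 1/(12 - 198595403/7) = 1/(-198595319/7) = -7/198595319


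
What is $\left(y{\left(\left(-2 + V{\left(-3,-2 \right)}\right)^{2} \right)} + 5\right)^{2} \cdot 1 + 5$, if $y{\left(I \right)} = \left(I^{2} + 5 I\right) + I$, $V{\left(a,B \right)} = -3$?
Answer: $608405$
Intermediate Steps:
$y{\left(I \right)} = I^{2} + 6 I$
$\left(y{\left(\left(-2 + V{\left(-3,-2 \right)}\right)^{2} \right)} + 5\right)^{2} \cdot 1 + 5 = \left(\left(-2 - 3\right)^{2} \left(6 + \left(-2 - 3\right)^{2}\right) + 5\right)^{2} \cdot 1 + 5 = \left(\left(-5\right)^{2} \left(6 + \left(-5\right)^{2}\right) + 5\right)^{2} \cdot 1 + 5 = \left(25 \left(6 + 25\right) + 5\right)^{2} \cdot 1 + 5 = \left(25 \cdot 31 + 5\right)^{2} \cdot 1 + 5 = \left(775 + 5\right)^{2} \cdot 1 + 5 = 780^{2} \cdot 1 + 5 = 608400 \cdot 1 + 5 = 608400 + 5 = 608405$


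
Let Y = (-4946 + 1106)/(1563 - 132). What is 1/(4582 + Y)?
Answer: 477/2184334 ≈ 0.00021837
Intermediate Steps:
Y = -1280/477 (Y = -3840/1431 = -3840*1/1431 = -1280/477 ≈ -2.6834)
1/(4582 + Y) = 1/(4582 - 1280/477) = 1/(2184334/477) = 477/2184334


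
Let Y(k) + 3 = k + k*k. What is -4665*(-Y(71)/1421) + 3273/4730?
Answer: 112737034983/6721330 ≈ 16773.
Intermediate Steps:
Y(k) = -3 + k + k² (Y(k) = -3 + (k + k*k) = -3 + (k + k²) = -3 + k + k²)
-4665*(-Y(71)/1421) + 3273/4730 = -4665/((-1421/(-3 + 71 + 71²))) + 3273/4730 = -4665/((-1421/(-3 + 71 + 5041))) + 3273*(1/4730) = -4665/((-1421/5109)) + 3273/4730 = -4665/((-1421*1/5109)) + 3273/4730 = -4665/(-1421/5109) + 3273/4730 = -4665*(-5109/1421) + 3273/4730 = 23833485/1421 + 3273/4730 = 112737034983/6721330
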